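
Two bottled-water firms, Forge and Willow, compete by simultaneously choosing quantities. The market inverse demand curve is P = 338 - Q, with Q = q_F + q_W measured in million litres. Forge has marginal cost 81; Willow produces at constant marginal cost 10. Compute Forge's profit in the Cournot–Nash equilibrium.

Forge's profit: π_F = (338 - Q)q_F - (81q_F). Setting ∂π_F/∂q_F = 0: 257 - 2q_F - (q_W) = 0.
Willow's first-order condition: 328 - 2q_W - (q_F) = 0.
Rearranging gives the reaction functions q_F = (257 - q_W)/2 and q_W = (328 - q_F)/2.
Substituting one into the other gives q_F = 62 and q_W = 133.
Price P = 338 - 195 = 143.
Forge's profit: (143 - 81)·62 = 3844.

3844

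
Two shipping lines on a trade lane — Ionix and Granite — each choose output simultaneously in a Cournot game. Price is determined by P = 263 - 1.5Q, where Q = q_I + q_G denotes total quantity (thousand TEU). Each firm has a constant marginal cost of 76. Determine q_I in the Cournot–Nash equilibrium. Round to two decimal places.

41.56

Each firm earns π_i = (263 - 1.5Q)q_i - 76q_i.
Setting ∂π_i/∂q_i = 0 with rivals' quantities fixed: 187 - 3q_i - (3/2)q_j = 0.
With identical firms every q_j equals q_i, so q_j = q_i and 187 = (9/2)q_i, giving q_i = 374/9.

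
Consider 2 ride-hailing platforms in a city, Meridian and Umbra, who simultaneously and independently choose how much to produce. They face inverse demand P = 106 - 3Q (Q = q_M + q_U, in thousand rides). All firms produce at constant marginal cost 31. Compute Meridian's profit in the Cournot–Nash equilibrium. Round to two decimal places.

Each firm earns π_i = (106 - 3Q)q_i - 31q_i.
Setting ∂π_i/∂q_i = 0 with rivals' quantities fixed: 75 - 6q_i - 3q_j = 0.
By symmetry each firm produces the same amount; substituting q_j = q_i yields q_i = 75/9 = 25/3.
Price P = 106 - 3·(50/3) = 56.
Meridian's profit: (56 - 31)·(25/3) = 625/3.

208.33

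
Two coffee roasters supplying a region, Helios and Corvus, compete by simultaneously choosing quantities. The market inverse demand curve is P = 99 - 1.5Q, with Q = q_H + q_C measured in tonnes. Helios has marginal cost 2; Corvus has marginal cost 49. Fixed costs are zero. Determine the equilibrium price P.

50

Helios's profit: π_H = (99 - 1.5Q)q_H - (2q_H). Setting ∂π_H/∂q_H = 0: 97 - 3q_H - (3/2)(q_C) = 0.
Corvus's first-order condition: 50 - 3q_C - (3/2)(q_H) = 0.
So q_H = (97 - (3/2)q_C)/3 and q_C = (50 - (3/2)q_H)/3.
Substituting one into the other gives q_H = 32 and q_C = 2/3.
Total output Q = 98/3, so price P = 99 - (3/2)·(98/3) = 50.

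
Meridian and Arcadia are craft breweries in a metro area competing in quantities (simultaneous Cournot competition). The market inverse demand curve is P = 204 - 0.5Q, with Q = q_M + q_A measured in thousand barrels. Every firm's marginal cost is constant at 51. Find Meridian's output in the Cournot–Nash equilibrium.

102

A representative firm's profit is π_i = q_i(204 - 0.5Q) - 51q_i.
Setting ∂π_i/∂q_i = 0 with rivals' quantities fixed: 153 - q_i - (1/2)q_j = 0.
With identical firms every q_j equals q_i, so q_j = q_i and 153 = (3/2)q_i, giving q_i = 102.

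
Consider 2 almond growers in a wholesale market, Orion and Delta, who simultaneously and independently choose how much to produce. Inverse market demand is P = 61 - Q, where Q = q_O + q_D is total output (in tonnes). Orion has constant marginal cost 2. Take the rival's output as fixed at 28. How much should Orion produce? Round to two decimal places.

15.50

With the rival's output fixed at 28, Orion's profit is π_O = (61 - 28 - q_O)q_O - (2q_O) = (33 - q_O)q_O - (2q_O).
∂π_O/∂q_O = 31 - 2q_O = 0, so q_O = 31/2.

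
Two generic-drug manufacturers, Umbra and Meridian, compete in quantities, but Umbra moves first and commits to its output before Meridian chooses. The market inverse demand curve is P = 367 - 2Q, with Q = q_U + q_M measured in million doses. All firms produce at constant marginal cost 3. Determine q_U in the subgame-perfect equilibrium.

Solve by backward induction. Given q_U, the follower Meridian maximises π_M = (367 - 2q_U - 2q_M)q_M - 3q_M.
Setting the follower's marginal profit to zero, 364 - 2q_U - 4q_M = 0, i.e. q_M = (364 - 2q_U)/4.
Umbra substitutes q_M(q_U) into its own profit: π_U = q_U(367 - 2q_U - (364 - 2q_U)/2) - 3q_U = (185 - q_U)q_U - 3q_U.
Maximising: ∂π_U/∂q_U = 182 - 2q_U = 0, giving q_U = 91.
Then q_M = (364 - 2·91)/4 = 91/2.

91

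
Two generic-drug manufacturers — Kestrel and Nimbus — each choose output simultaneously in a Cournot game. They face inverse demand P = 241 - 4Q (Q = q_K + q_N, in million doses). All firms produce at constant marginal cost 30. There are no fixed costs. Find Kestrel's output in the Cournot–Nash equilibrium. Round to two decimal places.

Each firm earns π_i = (241 - 4Q)q_i - 30q_i.
First-order condition (treating rivals' output as given): 211 - 8q_i - 4q_j = 0.
By symmetry each firm produces the same amount; substituting q_j = q_i yields q_i = 211/12.

17.58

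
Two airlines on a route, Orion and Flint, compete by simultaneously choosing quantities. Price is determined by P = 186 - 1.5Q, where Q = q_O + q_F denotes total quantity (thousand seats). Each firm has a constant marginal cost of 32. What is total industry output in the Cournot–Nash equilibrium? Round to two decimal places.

A representative firm's profit is π_i = q_i(186 - 1.5Q) - 32q_i.
First-order condition (treating rivals' output as given): 154 - 3q_i - (3/2)q_j = 0.
With identical firms every q_j equals q_i, so q_j = q_i and 154 = (9/2)q_i, giving q_i = 308/9.
Total output Q = 308/9 + 308/9 = 616/9.

68.44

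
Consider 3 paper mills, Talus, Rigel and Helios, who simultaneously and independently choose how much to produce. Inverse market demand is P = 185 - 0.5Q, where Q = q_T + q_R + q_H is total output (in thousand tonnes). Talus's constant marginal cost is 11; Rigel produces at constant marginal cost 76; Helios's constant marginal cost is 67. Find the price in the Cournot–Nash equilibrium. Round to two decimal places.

84.75

Talus's profit: π_T = (185 - 0.5Q)q_T - (11q_T). Setting ∂π_T/∂q_T = 0: 174 - q_T - (1/2)(q_R + q_H) = 0.
Rigel's profit: π_R = (185 - 0.5Q)q_R - (76q_R). Setting ∂π_R/∂q_R = 0: 109 - q_R - (1/2)(q_T + q_H) = 0.
Helios's first-order condition: 118 - q_H - (1/2)(q_T + q_R) = 0.
Adding the 3 first-order conditions: 401 − 2Q = 0, so Q = 401/2.
Back-substituting: q_T = (174 − 401/4)/(1/2) = 295/2, q_R = (109 − 401/4)/(1/2) = 35/2, q_H = (118 − 401/4)/(1/2) = 71/2.
Total output Q = 401/2, so price P = 185 - (1/2)·(401/2) = 339/4.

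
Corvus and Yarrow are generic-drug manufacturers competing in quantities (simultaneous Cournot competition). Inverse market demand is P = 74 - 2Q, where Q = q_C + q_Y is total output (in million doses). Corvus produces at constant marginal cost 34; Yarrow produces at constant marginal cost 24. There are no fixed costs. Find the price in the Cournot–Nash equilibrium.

44

Corvus's profit: π_C = (74 - 2Q)q_C - (34q_C). Setting ∂π_C/∂q_C = 0: 40 - 4q_C - 2(q_Y) = 0.
Yarrow's first-order condition: 50 - 4q_Y - 2(q_C) = 0.
Rearranging gives the reaction functions q_C = (40 - 2q_Y)/4 and q_Y = (50 - 2q_C)/4.
Solving the pair: q_C = 5, q_Y = 10.
Total output Q = 15, so price P = 74 - 2·15 = 44.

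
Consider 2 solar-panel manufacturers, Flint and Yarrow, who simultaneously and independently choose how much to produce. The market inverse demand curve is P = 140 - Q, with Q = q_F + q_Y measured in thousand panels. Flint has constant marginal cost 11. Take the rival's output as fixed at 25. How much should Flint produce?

52

With the rival's output fixed at 25, Flint's profit is π_F = (140 - 25 - q_F)q_F - (11q_F) = (115 - q_F)q_F - (11q_F).
∂π_F/∂q_F = 104 - 2q_F = 0, so q_F = 52.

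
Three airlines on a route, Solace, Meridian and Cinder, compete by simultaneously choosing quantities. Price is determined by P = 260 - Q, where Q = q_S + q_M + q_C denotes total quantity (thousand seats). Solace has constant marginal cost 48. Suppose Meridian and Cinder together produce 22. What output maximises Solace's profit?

With rivals' combined output fixed at 22, Solace's profit is π_S = (260 - 22 - q_S)q_S - (48q_S) = (238 - q_S)q_S - (48q_S).
∂π_S/∂q_S = 190 - 2q_S = 0, so q_S = 95.

95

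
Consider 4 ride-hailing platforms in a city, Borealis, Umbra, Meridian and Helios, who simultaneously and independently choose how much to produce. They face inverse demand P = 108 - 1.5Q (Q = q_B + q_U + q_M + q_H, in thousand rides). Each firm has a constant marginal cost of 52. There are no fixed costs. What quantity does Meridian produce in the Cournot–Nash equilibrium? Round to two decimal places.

7.47

A representative firm's profit is π_i = q_i(108 - 1.5Q) - 52q_i.
First-order condition (treating rivals' output as given): 56 - 3q_i - (3/2)·Σ_{j≠i} q_j = 0.
With identical firms every q_j equals q_i, so Σ_{j≠i} q_j = 3q_i and 56 = (15/2)q_i, giving q_i = 112/15.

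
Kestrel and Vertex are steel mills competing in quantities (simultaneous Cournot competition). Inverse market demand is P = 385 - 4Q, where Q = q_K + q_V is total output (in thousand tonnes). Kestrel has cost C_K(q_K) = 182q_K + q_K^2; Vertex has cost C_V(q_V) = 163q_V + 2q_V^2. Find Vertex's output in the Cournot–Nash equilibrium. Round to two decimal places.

13.54

Kestrel's profit: π_K = (385 - 4Q)q_K - (182q_K + q_K²). Setting ∂π_K/∂q_K = 0: 203 - 10q_K - 4(q_V) = 0.
Vertex's first-order condition: 222 - 12q_V - 4(q_K) = 0.
So q_K = (203 - 4q_V)/10 and q_V = (222 - 4q_K)/12.
Substituting one into the other gives q_K = 387/26 and q_V = 176/13.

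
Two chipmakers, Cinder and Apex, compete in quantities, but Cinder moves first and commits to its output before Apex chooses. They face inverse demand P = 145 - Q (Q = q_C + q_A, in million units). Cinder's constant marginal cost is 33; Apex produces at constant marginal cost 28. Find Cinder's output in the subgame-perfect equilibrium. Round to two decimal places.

53.50

The follower Apex best-responds to any q_C: π_A = (145 - Q)q_A - 28q_A.
Setting the follower's marginal profit to zero, 117 - q_C - 2q_A = 0, i.e. q_A = (117 - q_C)/2.
Cinder substitutes q_A(q_C) into its own profit: π_C = q_C(145 - q_C - (117 - q_C)/2) - 33q_C = (173/2 - (1/2)q_C)q_C - 33q_C.
The leader's first-order condition 107/2 - q_C = 0 yields q_C = 107/2.
Then q_A = (117 - 107/2)/2 = 127/4.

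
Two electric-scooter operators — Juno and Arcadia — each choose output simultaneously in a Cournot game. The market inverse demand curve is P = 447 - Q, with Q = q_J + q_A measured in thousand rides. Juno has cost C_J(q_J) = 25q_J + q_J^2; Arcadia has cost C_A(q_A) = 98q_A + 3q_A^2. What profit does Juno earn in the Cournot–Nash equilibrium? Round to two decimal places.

19069.16

Juno's profit: π_J = (447 - Q)q_J - (25q_J + q_J²). Setting ∂π_J/∂q_J = 0: 422 - 4q_J - (q_A) = 0.
Arcadia's profit: π_A = (447 - Q)q_A - (98q_A + 3q_A²). Setting ∂π_A/∂q_A = 0: 349 - 8q_A - (q_J) = 0.
Best responses: q_J = (422 - q_A)/4, q_A = (349 - q_J)/8.
Substituting one into the other gives q_J = 97.6452 and q_A = 974/31.
Price P = 447 - 129.0645 = 317.9355.
Juno's profit: 317.9355·97.6452 - 25·97.6452 - 97.6452² = 19069.1550.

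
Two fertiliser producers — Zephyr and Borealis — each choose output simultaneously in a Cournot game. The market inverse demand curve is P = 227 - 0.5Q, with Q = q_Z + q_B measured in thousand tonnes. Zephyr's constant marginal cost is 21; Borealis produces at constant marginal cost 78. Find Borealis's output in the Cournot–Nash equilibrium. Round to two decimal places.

Zephyr's profit: π_Z = (227 - 0.5Q)q_Z - (21q_Z). Setting ∂π_Z/∂q_Z = 0: 206 - q_Z - (1/2)(q_B) = 0.
Borealis's first-order condition: 149 - q_B - (1/2)(q_Z) = 0.
Rearranging gives the reaction functions q_Z = (206 - (1/2)q_B) and q_B = (149 - (1/2)q_Z).
Substituting one into the other gives q_Z = 526/3 and q_B = 184/3.

61.33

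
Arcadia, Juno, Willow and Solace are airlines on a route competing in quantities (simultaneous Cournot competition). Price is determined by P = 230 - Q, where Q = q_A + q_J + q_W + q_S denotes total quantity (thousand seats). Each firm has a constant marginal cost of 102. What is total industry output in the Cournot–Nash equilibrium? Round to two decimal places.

Each firm earns π_i = (230 - Q)q_i - 102q_i.
Setting ∂π_i/∂q_i = 0 with rivals' quantities fixed: 128 - 2q_i - Σ_{j≠i} q_j = 0.
With identical firms every q_j equals q_i, so Σ_{j≠i} q_j = 3q_i and 128 = 5q_i, giving q_i = 128/5.
Total output Q = 128/5 + 128/5 + 128/5 + 128/5 = 512/5.

102.40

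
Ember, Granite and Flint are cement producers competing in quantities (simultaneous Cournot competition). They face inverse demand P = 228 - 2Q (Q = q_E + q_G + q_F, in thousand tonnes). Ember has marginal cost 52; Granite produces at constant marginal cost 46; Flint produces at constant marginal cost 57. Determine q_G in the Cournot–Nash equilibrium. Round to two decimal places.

24.88

Ember's profit: π_E = (228 - 2Q)q_E - (52q_E). Setting ∂π_E/∂q_E = 0: 176 - 4q_E - 2(q_G + q_F) = 0.
Granite's profit: π_G = (228 - 2Q)q_G - (46q_G). Setting ∂π_G/∂q_G = 0: 182 - 4q_G - 2(q_E + q_F) = 0.
Flint's profit: π_F = (228 - 2Q)q_F - (57q_F). Setting ∂π_F/∂q_F = 0: 171 - 4q_F - 2(q_E + q_G) = 0.
Summing all 3 equations gives 529 − 8Q = 0, hence Q = 529/8.
Back-substituting: q_E = (176 − 529/4)/2 = 175/8, q_G = (182 − 529/4)/2 = 199/8, q_F = (171 − 529/4)/2 = 155/8.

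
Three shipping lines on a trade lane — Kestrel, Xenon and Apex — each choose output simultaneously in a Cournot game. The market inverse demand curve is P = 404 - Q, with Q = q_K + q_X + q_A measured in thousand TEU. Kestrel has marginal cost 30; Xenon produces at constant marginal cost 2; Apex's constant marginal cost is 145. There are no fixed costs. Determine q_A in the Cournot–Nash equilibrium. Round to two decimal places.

0.25

Kestrel's profit: π_K = (404 - Q)q_K - (30q_K). Setting ∂π_K/∂q_K = 0: 374 - 2q_K - (q_X + q_A) = 0.
Xenon's profit: π_X = (404 - Q)q_X - (2q_X). Setting ∂π_X/∂q_X = 0: 402 - 2q_X - (q_K + q_A) = 0.
Apex's first-order condition: 259 - 2q_A - (q_K + q_X) = 0.
Adding the 3 conditions: 1035 − 2Q − 2Q = 0, i.e. Q = 1035/4.
Back-substituting: q_K = (374 − 1035/4) = 461/4, q_X = (402 − 1035/4) = 573/4, q_A = (259 − 1035/4) = 1/4.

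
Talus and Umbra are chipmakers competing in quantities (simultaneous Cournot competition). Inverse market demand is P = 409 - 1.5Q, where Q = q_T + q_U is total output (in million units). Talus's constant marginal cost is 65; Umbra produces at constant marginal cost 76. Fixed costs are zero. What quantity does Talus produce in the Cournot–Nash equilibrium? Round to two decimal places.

Talus's profit: π_T = (409 - 1.5Q)q_T - (65q_T). Setting ∂π_T/∂q_T = 0: 344 - 3q_T - (3/2)(q_U) = 0.
Umbra's first-order condition: 333 - 3q_U - (3/2)(q_T) = 0.
Best responses: q_T = (344 - (3/2)q_U)/3, q_U = (333 - (3/2)q_T)/3.
Solving the pair: q_T = 710/9, q_U = 644/9.

78.89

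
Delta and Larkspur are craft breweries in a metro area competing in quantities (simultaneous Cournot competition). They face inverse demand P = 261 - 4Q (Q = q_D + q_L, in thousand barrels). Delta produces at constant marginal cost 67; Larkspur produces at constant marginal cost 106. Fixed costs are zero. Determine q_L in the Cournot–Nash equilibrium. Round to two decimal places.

Delta's profit: π_D = (261 - 4Q)q_D - (67q_D). Setting ∂π_D/∂q_D = 0: 194 - 8q_D - 4(q_L) = 0.
Larkspur's profit: π_L = (261 - 4Q)q_L - (106q_L). Setting ∂π_L/∂q_L = 0: 155 - 8q_L - 4(q_D) = 0.
Best responses: q_D = (194 - 4q_L)/8, q_L = (155 - 4q_D)/8.
Solving the pair: q_D = 233/12, q_L = 29/3.

9.67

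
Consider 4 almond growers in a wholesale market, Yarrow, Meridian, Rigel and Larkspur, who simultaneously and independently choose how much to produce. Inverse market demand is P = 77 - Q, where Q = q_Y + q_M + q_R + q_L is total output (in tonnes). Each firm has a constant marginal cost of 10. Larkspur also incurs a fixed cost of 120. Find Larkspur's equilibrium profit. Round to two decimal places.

59.56

Each firm earns π_i = (77 - Q)q_i - 10q_i.
Setting ∂π_i/∂q_i = 0 with rivals' quantities fixed: 67 - 2q_i - Σ_{j≠i} q_j = 0.
By symmetry each firm produces the same amount; substituting Σ_{j≠i} q_j = 3q_i yields q_i = 67/5.
Price P = 77 - 268/5 = 117/5.
Larkspur's profit: (117/5 - 10)·(67/5) - 120 = 1489/25.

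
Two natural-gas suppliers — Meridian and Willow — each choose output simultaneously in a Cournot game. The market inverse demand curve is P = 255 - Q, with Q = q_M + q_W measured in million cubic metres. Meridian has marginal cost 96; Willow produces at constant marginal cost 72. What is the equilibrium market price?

Meridian's profit: π_M = (255 - Q)q_M - (96q_M). Setting ∂π_M/∂q_M = 0: 159 - 2q_M - (q_W) = 0.
Willow's profit: π_W = (255 - Q)q_W - (72q_W). Setting ∂π_W/∂q_W = 0: 183 - 2q_W - (q_M) = 0.
Rearranging gives the reaction functions q_M = (159 - q_W)/2 and q_W = (183 - q_M)/2.
Solving the pair: q_M = 45, q_W = 69.
Total output Q = 114, so price P = 255 - 114 = 141.

141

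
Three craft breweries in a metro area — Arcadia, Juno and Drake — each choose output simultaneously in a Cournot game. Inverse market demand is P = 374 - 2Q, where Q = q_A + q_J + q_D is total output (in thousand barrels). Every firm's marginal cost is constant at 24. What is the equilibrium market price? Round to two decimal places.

Each firm earns π_i = (374 - 2Q)q_i - 24q_i.
First-order condition (treating rivals' output as given): 350 - 4q_i - 2·Σ_{j≠i} q_j = 0.
By symmetry each firm produces the same amount; substituting Σ_{j≠i} q_j = 2q_i yields q_i = 350/8 = 175/4.
Total output Q = 525/4, so price P = 374 - 2·(525/4) = 223/2.

111.50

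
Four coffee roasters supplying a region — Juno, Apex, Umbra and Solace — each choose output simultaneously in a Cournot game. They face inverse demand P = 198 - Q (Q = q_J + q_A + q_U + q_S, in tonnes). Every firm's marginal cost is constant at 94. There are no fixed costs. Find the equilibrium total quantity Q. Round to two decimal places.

A representative firm's profit is π_i = q_i(198 - Q) - 94q_i.
Setting ∂π_i/∂q_i = 0 with rivals' quantities fixed: 104 - 2q_i - Σ_{j≠i} q_j = 0.
By symmetry each firm produces the same amount; substituting Σ_{j≠i} q_j = 3q_i yields q_i = 104/5.
Total output Q = 104/5 + 104/5 + 104/5 + 104/5 = 416/5.

83.20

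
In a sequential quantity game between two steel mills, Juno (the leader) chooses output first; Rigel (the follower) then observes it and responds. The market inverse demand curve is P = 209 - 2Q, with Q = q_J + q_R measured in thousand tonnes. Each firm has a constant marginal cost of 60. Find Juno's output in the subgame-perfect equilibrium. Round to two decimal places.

The follower Rigel best-responds to any q_J: π_R = (209 - 2Q)q_R - 60q_R.
Follower FOC: 149 - 2q_J - 4q_R = 0, so q_R(q_J) = (149 - 2q_J)/4.
Juno substitutes q_R(q_J) into its own profit: π_J = q_J(209 - 2q_J - (149 - 2q_J)/2) - 60q_J = (269/2 - q_J)q_J - 60q_J.
Leader FOC: 149/2 - 2q_J = 0, so q_J = 149/4.
Then q_R = (149 - 2·(149/4))/4 = 149/8.

37.25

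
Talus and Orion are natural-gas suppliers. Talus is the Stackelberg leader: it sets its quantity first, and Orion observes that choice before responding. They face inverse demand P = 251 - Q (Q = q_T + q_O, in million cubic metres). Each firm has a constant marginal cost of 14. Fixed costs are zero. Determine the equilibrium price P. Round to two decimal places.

The follower Orion best-responds to any q_T: π_O = (251 - Q)q_O - 14q_O.
Follower FOC: 237 - q_T - 2q_O = 0, so q_O(q_T) = (237 - q_T)/2.
Talus substitutes q_O(q_T) into its own profit: π_T = q_T(251 - q_T - (237 - q_T)/2) - 14q_T = (265/2 - (1/2)q_T)q_T - 14q_T.
Maximising: ∂π_T/∂q_T = 237/2 - q_T = 0, giving q_T = 237/2.
Then q_O = (237 - 237/2)/2 = 237/4.
Total output Q = 711/4, so price P = 251 - 711/4 = 293/4.

73.25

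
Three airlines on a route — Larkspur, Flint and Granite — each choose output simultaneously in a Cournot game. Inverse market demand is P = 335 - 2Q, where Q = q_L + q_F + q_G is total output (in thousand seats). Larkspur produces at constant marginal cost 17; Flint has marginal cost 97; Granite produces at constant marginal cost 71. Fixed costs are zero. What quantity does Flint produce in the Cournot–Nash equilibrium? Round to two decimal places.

Larkspur's profit: π_L = (335 - 2Q)q_L - (17q_L). Setting ∂π_L/∂q_L = 0: 318 - 4q_L - 2(q_F + q_G) = 0.
Flint's profit: π_F = (335 - 2Q)q_F - (97q_F). Setting ∂π_F/∂q_F = 0: 238 - 4q_F - 2(q_L + q_G) = 0.
Granite's first-order condition: 264 - 4q_G - 2(q_L + q_F) = 0.
Adding the 3 first-order conditions: 820 − 8Q = 0, so Q = 205/2.
Back-substituting: q_L = (318 − 205)/2 = 113/2, q_F = (238 − 205)/2 = 33/2, q_G = (264 − 205)/2 = 59/2.

16.50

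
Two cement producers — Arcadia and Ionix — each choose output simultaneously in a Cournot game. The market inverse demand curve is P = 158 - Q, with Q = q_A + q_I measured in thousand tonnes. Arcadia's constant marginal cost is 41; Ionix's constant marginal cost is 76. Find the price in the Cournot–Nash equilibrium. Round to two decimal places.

91.67

Arcadia's profit: π_A = (158 - Q)q_A - (41q_A). Setting ∂π_A/∂q_A = 0: 117 - 2q_A - (q_I) = 0.
Ionix's first-order condition: 82 - 2q_I - (q_A) = 0.
Best responses: q_A = (117 - q_I)/2, q_I = (82 - q_A)/2.
Solving the pair: q_A = 152/3, q_I = 47/3.
Total output Q = 199/3, so price P = 158 - 199/3 = 275/3.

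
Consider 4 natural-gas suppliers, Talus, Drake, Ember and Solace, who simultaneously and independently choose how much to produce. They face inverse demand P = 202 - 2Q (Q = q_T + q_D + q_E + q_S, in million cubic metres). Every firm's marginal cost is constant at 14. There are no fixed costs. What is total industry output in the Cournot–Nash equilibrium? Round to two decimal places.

75.20

A representative firm's profit is π_i = q_i(202 - 2Q) - 14q_i.
First-order condition (treating rivals' output as given): 188 - 4q_i - 2·Σ_{j≠i} q_j = 0.
By symmetry each firm produces the same amount; substituting Σ_{j≠i} q_j = 3q_i yields q_i = 188/10 = 94/5.
Total output Q = 94/5 + 94/5 + 94/5 + 94/5 = 376/5.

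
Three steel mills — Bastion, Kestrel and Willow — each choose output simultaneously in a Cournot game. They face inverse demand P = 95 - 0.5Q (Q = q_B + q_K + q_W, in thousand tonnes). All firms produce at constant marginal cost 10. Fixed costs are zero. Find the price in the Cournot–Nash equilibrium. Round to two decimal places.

31.25

A representative firm's profit is π_i = q_i(95 - 0.5Q) - 10q_i.
Setting ∂π_i/∂q_i = 0 with rivals' quantities fixed: 85 - q_i - (1/2)·Σ_{j≠i} q_j = 0.
By symmetry each firm produces the same amount; substituting Σ_{j≠i} q_j = 2q_i yields q_i = 85/2.
Total output Q = 255/2, so price P = 95 - (1/2)·(255/2) = 125/4.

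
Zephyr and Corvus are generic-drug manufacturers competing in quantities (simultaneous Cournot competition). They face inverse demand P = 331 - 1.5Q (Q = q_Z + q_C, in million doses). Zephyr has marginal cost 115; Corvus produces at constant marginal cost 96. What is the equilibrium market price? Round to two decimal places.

Zephyr's profit: π_Z = (331 - 1.5Q)q_Z - (115q_Z). Setting ∂π_Z/∂q_Z = 0: 216 - 3q_Z - (3/2)(q_C) = 0.
Corvus's first-order condition: 235 - 3q_C - (3/2)(q_Z) = 0.
Best responses: q_Z = (216 - (3/2)q_C)/3, q_C = (235 - (3/2)q_Z)/3.
Solving the pair: q_Z = 394/9, q_C = 508/9.
Total output Q = 902/9, so price P = 331 - (3/2)·(902/9) = 542/3.

180.67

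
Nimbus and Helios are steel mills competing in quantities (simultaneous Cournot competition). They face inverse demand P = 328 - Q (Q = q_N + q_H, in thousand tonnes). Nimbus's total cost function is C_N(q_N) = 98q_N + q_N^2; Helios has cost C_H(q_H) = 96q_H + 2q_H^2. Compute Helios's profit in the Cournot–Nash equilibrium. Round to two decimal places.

Nimbus's profit: π_N = (328 - Q)q_N - (98q_N + q_N²). Setting ∂π_N/∂q_N = 0: 230 - 4q_N - (q_H) = 0.
Helios's profit: π_H = (328 - Q)q_H - (96q_H + 2q_H²). Setting ∂π_H/∂q_H = 0: 232 - 6q_H - (q_N) = 0.
Best responses: q_N = (230 - q_H)/4, q_H = (232 - q_N)/6.
Solving the pair: q_N = 1148/23, q_H = 698/23.
Price P = 328 - 1846/23 = 247.7391.
Helios's profit: 247.7391·(698/23) - 96·(698/23) - 2(698/23)² = 2762.9716.

2762.97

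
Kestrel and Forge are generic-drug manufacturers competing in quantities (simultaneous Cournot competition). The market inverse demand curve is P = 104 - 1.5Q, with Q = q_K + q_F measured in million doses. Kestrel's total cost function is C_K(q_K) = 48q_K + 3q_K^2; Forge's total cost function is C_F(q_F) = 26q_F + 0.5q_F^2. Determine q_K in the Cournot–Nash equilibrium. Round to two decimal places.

Kestrel's profit: π_K = (104 - 1.5Q)q_K - (48q_K + 3q_K²). Setting ∂π_K/∂q_K = 0: 56 - 9q_K - (3/2)(q_F) = 0.
Forge's first-order condition: 78 - 4q_F - (3/2)(q_K) = 0.
So q_K = (56 - (3/2)q_F)/9 and q_F = (78 - (3/2)q_K)/4.
Solving the pair: q_K = 428/135, q_F = 824/45.

3.17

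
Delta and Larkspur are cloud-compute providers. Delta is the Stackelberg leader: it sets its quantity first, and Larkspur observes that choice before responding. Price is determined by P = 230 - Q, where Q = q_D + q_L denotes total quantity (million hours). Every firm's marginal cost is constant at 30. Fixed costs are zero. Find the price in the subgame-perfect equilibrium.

80

The follower Larkspur best-responds to any q_D: π_L = (230 - Q)q_L - 30q_L.
Follower FOC: 200 - q_D - 2q_L = 0, so q_L(q_D) = (200 - q_D)/2.
The leader anticipates this reaction. Substituting into P = 230 - Q gives P = 130 - (1/2)q_D, so π_D = (130 - (1/2)q_D)q_D - 30q_D.
The leader's first-order condition 100 - q_D = 0 yields q_D = 100.
Then q_L = (200 - 100)/2 = 50.
Total output Q = 150, so price P = 230 - 150 = 80.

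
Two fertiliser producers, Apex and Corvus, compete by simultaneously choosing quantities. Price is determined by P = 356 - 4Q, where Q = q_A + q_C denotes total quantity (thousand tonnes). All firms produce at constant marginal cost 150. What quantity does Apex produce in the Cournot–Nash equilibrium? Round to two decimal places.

17.17

A representative firm's profit is π_i = q_i(356 - 4Q) - 150q_i.
Setting ∂π_i/∂q_i = 0 with rivals' quantities fixed: 206 - 8q_i - 4q_j = 0.
With identical firms every q_j equals q_i, so q_j = q_i and 206 = 12q_i, giving q_i = 103/6.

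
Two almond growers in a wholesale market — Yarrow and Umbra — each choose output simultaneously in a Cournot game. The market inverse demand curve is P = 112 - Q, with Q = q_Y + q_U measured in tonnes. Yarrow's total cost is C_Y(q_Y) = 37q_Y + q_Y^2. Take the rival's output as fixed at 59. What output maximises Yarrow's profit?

4

With the rival's output fixed at 59, Yarrow's profit is π_Y = (112 - 59 - q_Y)q_Y - (37q_Y + q_Y²) = (53 - q_Y)q_Y - (37q_Y + q_Y²).
∂π_Y/∂q_Y = 16 - 4q_Y = 0, so q_Y = 4.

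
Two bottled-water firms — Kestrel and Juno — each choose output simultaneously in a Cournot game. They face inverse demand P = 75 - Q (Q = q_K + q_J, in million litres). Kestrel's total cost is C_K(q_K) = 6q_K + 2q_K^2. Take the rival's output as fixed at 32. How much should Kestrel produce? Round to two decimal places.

With the rival's output fixed at 32, Kestrel's profit is π_K = (75 - 32 - q_K)q_K - (6q_K + 2q_K²) = (43 - q_K)q_K - (6q_K + 2q_K²).
∂π_K/∂q_K = 37 - 6q_K = 0, so q_K = 37/6.

6.17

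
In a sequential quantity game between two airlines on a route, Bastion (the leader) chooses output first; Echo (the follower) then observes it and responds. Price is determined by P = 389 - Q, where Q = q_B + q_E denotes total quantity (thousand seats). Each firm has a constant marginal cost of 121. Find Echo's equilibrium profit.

4489

Solve by backward induction. Given q_B, the follower Echo maximises π_E = (389 - q_B - q_E)q_E - 121q_E.
Follower FOC: 268 - q_B - 2q_E = 0, so q_E(q_B) = (268 - q_B)/2.
Bastion substitutes q_E(q_B) into its own profit: π_B = q_B(389 - q_B - (268 - q_B)/2) - 121q_B = (255 - (1/2)q_B)q_B - 121q_B.
Leader FOC: 134 - q_B = 0, so q_B = 134.
Then q_E = (268 - 134)/2 = 67.
Price P = 389 - 201 = 188.
Echo's profit: (188 - 121)·67 = 4489.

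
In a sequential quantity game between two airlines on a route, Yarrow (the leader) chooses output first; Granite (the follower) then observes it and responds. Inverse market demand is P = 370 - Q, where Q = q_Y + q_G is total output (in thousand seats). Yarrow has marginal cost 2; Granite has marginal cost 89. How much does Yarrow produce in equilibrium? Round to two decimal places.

227.50

The follower Granite best-responds to any q_Y: π_G = (370 - Q)q_G - 89q_G.
∂π_G/∂q_G = 281 - q_Y - 2q_G = 0 gives the reaction function q_G = (281 - q_Y)/2.
Yarrow substitutes q_G(q_Y) into its own profit: π_Y = q_Y(370 - q_Y - (281 - q_Y)/2) - 2q_Y = (459/2 - (1/2)q_Y)q_Y - 2q_Y.
Maximising: ∂π_Y/∂q_Y = 455/2 - q_Y = 0, giving q_Y = 455/2.
Then q_G = (281 - 455/2)/2 = 107/4.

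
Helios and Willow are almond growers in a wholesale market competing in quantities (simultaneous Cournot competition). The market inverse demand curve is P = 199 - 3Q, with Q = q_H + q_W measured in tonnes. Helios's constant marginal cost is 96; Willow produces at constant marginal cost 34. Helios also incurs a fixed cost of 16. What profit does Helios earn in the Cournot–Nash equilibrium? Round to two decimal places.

Helios's profit: π_H = (199 - 3Q)q_H - (96q_H). Setting ∂π_H/∂q_H = 0: 103 - 6q_H - 3(q_W) = 0.
Willow's first-order condition: 165 - 6q_W - 3(q_H) = 0.
Best responses: q_H = (103 - 3q_W)/6, q_W = (165 - 3q_H)/6.
Substituting one into the other gives q_H = 41/9 and q_W = 227/9.
Price P = 199 - 3·(268/9) = 329/3.
Helios's profit: (329/3 - 96)·(41/9) - 16 = 1249/27.

46.26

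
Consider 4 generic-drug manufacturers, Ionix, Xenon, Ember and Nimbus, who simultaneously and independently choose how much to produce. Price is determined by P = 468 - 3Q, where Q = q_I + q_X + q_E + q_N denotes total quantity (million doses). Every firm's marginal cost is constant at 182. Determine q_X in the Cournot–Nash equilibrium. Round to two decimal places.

19.07

Each firm earns π_i = (468 - 3Q)q_i - 182q_i.
First-order condition (treating rivals' output as given): 286 - 6q_i - 3·Σ_{j≠i} q_j = 0.
By symmetry each firm produces the same amount; substituting Σ_{j≠i} q_j = 3q_i yields q_i = 286/15.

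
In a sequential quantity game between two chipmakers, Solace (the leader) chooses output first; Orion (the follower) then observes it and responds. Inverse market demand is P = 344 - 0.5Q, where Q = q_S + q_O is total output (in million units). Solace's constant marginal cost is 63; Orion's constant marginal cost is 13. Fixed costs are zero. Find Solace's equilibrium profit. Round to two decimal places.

13340.25

Solve by backward induction. Given q_S, the follower Orion maximises π_O = (344 - (1/2)q_S - (1/2)q_O)q_O - 13q_O.
Follower FOC: 331 - (1/2)q_S - q_O = 0, so q_O(q_S) = (331 - (1/2)q_S).
The leader anticipates this reaction. Substituting into P = 344 - 0.5Q gives P = 357/2 - (1/4)q_S, so π_S = (357/2 - (1/4)q_S)q_S - 63q_S.
The leader's first-order condition 231/2 - (1/2)q_S = 0 yields q_S = 231.
Then q_O = (331 - (1/2)·231) = 431/2.
Price P = 344 - (1/2)·(893/2) = 483/4.
Solace's profit: (483/4 - 63)·231 = 13340.2500.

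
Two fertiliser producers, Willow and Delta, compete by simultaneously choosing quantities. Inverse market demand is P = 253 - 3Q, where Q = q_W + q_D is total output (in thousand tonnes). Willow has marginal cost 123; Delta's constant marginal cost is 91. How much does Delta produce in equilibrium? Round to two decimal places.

Willow's profit: π_W = (253 - 3Q)q_W - (123q_W). Setting ∂π_W/∂q_W = 0: 130 - 6q_W - 3(q_D) = 0.
Delta's first-order condition: 162 - 6q_D - 3(q_W) = 0.
Rearranging gives the reaction functions q_W = (130 - 3q_D)/6 and q_D = (162 - 3q_W)/6.
Substituting one into the other gives q_W = 98/9 and q_D = 194/9.

21.56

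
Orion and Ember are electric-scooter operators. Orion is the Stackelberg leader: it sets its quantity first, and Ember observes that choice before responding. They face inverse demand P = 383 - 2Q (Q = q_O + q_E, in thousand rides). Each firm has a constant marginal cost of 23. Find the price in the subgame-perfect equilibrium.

Solve by backward induction. Given q_O, the follower Ember maximises π_E = (383 - 2q_O - 2q_E)q_E - 23q_E.
∂π_E/∂q_E = 360 - 2q_O - 4q_E = 0 gives the reaction function q_E = (360 - 2q_O)/4.
The leader anticipates this reaction. Substituting into P = 383 - 2Q gives P = 203 - q_O, so π_O = (203 - q_O)q_O - 23q_O.
Leader FOC: 180 - 2q_O = 0, so q_O = 90.
Then q_E = (360 - 2·90)/4 = 45.
Total output Q = 135, so price P = 383 - 2·135 = 113.

113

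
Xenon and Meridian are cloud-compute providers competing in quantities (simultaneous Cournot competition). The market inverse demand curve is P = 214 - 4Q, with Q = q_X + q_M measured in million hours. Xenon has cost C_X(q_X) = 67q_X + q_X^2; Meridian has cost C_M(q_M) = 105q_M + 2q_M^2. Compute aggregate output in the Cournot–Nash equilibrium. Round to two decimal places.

17.60

Xenon's profit: π_X = (214 - 4Q)q_X - (67q_X + q_X²). Setting ∂π_X/∂q_X = 0: 147 - 10q_X - 4(q_M) = 0.
Meridian's first-order condition: 109 - 12q_M - 4(q_X) = 0.
Best responses: q_X = (147 - 4q_M)/10, q_M = (109 - 4q_X)/12.
Solving the pair: q_X = 166/13, q_M = 251/52.
Total output Q = 166/13 + 251/52 = 915/52.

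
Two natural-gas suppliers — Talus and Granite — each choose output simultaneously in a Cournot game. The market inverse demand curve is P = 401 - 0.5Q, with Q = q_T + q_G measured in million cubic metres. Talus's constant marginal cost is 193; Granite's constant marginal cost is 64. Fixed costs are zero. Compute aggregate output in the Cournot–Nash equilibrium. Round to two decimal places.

Talus's profit: π_T = (401 - 0.5Q)q_T - (193q_T). Setting ∂π_T/∂q_T = 0: 208 - q_T - (1/2)(q_G) = 0.
Granite's first-order condition: 337 - q_G - (1/2)(q_T) = 0.
Rearranging gives the reaction functions q_T = (208 - (1/2)q_G) and q_G = (337 - (1/2)q_T).
Substituting one into the other gives q_T = 158/3 and q_G = 932/3.
Total output Q = 158/3 + 932/3 = 1090/3.

363.33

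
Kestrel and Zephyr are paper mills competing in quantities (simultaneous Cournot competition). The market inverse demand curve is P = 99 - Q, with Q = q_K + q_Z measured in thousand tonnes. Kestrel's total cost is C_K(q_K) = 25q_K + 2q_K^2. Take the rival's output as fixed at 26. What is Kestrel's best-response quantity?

8

With the rival's output fixed at 26, Kestrel's profit is π_K = (99 - 26 - q_K)q_K - (25q_K + 2q_K²) = (73 - q_K)q_K - (25q_K + 2q_K²).
∂π_K/∂q_K = 48 - 6q_K = 0, so q_K = 8.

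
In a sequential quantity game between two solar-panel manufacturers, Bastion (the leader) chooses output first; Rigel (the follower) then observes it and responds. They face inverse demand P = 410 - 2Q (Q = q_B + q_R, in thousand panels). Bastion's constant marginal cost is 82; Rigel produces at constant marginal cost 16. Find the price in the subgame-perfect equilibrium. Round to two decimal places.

147.50

The follower Rigel best-responds to any q_B: π_R = (410 - 2Q)q_R - 16q_R.
Setting the follower's marginal profit to zero, 394 - 2q_B - 4q_R = 0, i.e. q_R = (394 - 2q_B)/4.
The leader anticipates this reaction. Substituting into P = 410 - 2Q gives P = 213 - q_B, so π_B = (213 - q_B)q_B - 82q_B.
Leader FOC: 131 - 2q_B = 0, so q_B = 131/2.
Then q_R = (394 - 2·(131/2))/4 = 263/4.
Total output Q = 525/4, so price P = 410 - 2·(525/4) = 295/2.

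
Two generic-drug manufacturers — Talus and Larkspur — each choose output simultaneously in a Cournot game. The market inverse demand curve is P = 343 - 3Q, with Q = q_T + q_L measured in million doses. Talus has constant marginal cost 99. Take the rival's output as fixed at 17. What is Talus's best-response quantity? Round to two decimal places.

32.17

With the rival's output fixed at 17, Talus's profit is π_T = (343 - 3·17 - 3q_T)q_T - (99q_T) = (292 - 3q_T)q_T - (99q_T).
∂π_T/∂q_T = 193 - 6q_T = 0, so q_T = 193/6.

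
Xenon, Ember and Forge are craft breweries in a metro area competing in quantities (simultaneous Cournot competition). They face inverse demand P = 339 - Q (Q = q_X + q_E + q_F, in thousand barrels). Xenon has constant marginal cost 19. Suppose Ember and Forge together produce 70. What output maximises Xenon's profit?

With rivals' combined output fixed at 70, Xenon's profit is π_X = (339 - 70 - q_X)q_X - (19q_X) = (269 - q_X)q_X - (19q_X).
∂π_X/∂q_X = 250 - 2q_X = 0, so q_X = 125.

125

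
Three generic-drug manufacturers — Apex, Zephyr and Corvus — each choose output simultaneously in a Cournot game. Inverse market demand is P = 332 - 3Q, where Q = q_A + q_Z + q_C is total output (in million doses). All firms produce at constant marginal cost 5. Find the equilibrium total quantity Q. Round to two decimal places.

81.75

Each firm earns π_i = (332 - 3Q)q_i - 5q_i.
First-order condition (treating rivals' output as given): 327 - 6q_i - 3·Σ_{j≠i} q_j = 0.
With identical firms every q_j equals q_i, so Σ_{j≠i} q_j = 2q_i and 327 = 12q_i, giving q_i = 109/4.
Total output Q = 109/4 + 109/4 + 109/4 = 327/4.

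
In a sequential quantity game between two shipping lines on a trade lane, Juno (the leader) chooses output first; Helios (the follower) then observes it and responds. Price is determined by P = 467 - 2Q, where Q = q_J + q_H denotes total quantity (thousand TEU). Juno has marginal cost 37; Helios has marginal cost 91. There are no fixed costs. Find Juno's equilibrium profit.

14641

The follower Helios best-responds to any q_J: π_H = (467 - 2Q)q_H - 91q_H.
Follower FOC: 376 - 2q_J - 4q_H = 0, so q_H(q_J) = (376 - 2q_J)/4.
Juno substitutes q_H(q_J) into its own profit: π_J = q_J(467 - 2q_J - (376 - 2q_J)/2) - 37q_J = (279 - q_J)q_J - 37q_J.
Maximising: ∂π_J/∂q_J = 242 - 2q_J = 0, giving q_J = 121.
Then q_H = (376 - 2·121)/4 = 67/2.
Price P = 467 - 2·(309/2) = 158.
Juno's profit: (158 - 37)·121 = 14641.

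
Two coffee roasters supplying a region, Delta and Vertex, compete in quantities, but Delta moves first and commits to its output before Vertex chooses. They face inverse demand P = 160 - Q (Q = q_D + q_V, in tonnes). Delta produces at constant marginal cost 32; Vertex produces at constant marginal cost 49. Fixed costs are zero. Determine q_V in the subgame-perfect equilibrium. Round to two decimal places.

19.25

The follower Vertex best-responds to any q_D: π_V = (160 - Q)q_V - 49q_V.
∂π_V/∂q_V = 111 - q_D - 2q_V = 0 gives the reaction function q_V = (111 - q_D)/2.
The leader anticipates this reaction. Substituting into P = 160 - Q gives P = 209/2 - (1/2)q_D, so π_D = (209/2 - (1/2)q_D)q_D - 32q_D.
The leader's first-order condition 145/2 - q_D = 0 yields q_D = 145/2.
Then q_V = (111 - 145/2)/2 = 77/4.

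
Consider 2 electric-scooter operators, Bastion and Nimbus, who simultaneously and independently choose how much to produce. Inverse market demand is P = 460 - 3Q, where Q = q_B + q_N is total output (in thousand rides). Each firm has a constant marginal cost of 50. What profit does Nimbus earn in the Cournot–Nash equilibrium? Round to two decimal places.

6225.93

Each firm earns π_i = (460 - 3Q)q_i - 50q_i.
Setting ∂π_i/∂q_i = 0 with rivals' quantities fixed: 410 - 6q_i - 3q_j = 0.
By symmetry each firm produces the same amount; substituting q_j = q_i yields q_i = 410/9.
Price P = 460 - 3·(820/9) = 560/3.
Nimbus's profit: (560/3 - 50)·(410/9) = 6225.9259.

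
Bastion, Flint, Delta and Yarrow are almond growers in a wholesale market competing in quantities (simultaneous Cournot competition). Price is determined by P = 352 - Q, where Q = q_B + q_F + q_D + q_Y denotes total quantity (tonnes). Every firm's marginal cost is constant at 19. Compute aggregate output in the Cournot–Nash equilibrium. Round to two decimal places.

266.40

A representative firm's profit is π_i = q_i(352 - Q) - 19q_i.
Setting ∂π_i/∂q_i = 0 with rivals' quantities fixed: 333 - 2q_i - Σ_{j≠i} q_j = 0.
With identical firms every q_j equals q_i, so Σ_{j≠i} q_j = 3q_i and 333 = 5q_i, giving q_i = 333/5.
Total output Q = 333/5 + 333/5 + 333/5 + 333/5 = 1332/5.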